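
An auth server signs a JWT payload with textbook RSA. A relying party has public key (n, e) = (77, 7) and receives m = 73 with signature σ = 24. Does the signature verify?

Squares mod 77: σ^1≡24, σ^2≡37, σ^4≡60
7 = 4 + 2 + 1, so σ^7 ≡ 60·37·24 ≡ 73 (mod 77)
73 = m, so the signature checks out.

verifies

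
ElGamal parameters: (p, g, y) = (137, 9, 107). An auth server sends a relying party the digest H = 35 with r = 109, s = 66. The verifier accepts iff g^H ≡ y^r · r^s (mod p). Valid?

Left side g^H mod p:
9^2 = 81
9^4 ≡ 81^2 = 6561 ≡ 122
9^8 ≡ 122^2 = 14884 ≡ 88
9^16 ≡ 88^2 = 7744 ≡ 72
9^32 ≡ 72^2 = 5184 ≡ 115
35 = 32 + 2 + 1, so 9^35 ≡ 115·81·9 ≡ 128 (mod 137)
Right side y^r · r^s mod p:
107^2 = 11449 ≡ 78
107^4 ≡ 78^2 = 6084 ≡ 56
107^8 ≡ 56^2 = 3136 ≡ 122
107^16 ≡ 122^2 = 14884 ≡ 88
107^32 ≡ 88^2 = 7744 ≡ 72
107^64 ≡ 72^2 = 5184 ≡ 115
109 = 64 + 32 + 8 + 4 + 1, so 107^109 ≡ 115·72·122·56·107 ≡ 68 (mod 137)
109^2 = 11881 ≡ 99
109^4 ≡ 99^2 = 9801 ≡ 74
109^8 ≡ 74^2 = 5476 ≡ 133
109^16 ≡ 133^2 = 17689 ≡ 16
109^32 ≡ 16^2 = 256 ≡ 119
109^64 ≡ 119^2 = 14161 ≡ 50
66 = 64 + 2, so 109^66 ≡ 50·99 ≡ 18 (mod 137)
68·18 = 1224 ≡ 128 (mod 137)
128 ≡ 128 (mod 137), so the signature is genuine.

yes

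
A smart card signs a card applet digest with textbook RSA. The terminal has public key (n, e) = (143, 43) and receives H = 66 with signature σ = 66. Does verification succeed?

passes

Squares mod 143: σ^1≡66, σ^2≡66, σ^4≡66, σ^8≡66, σ^16≡66, σ^32≡66
43 = 32 + 8 + 2 + 1, so σ^43 ≡ 66·66·66·66 ≡ 66 (mod 143)
Since 66 equals the digest 66, verification succeeds.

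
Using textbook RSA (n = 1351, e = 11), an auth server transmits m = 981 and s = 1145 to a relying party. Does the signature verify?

does not verify

Squares mod 1351: s^1≡1145, s^2≡555, s^4≡1348, s^8≡9
11 = 8 + 2 + 1, so s^11 ≡ 9·555·1145 ≡ 492 (mod 1351)
492 ≠ 981, so verification fails.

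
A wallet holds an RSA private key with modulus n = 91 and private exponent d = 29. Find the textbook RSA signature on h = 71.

h^2 ≡ 71^2 = 5041 ≡ 36
h^4 ≡ 36^2 = 1296 ≡ 22
h^8 ≡ 22^2 = 484 ≡ 29
h^16 ≡ 29^2 = 841 ≡ 22
29 = 16 + 8 + 4 + 1, so h^29 ≡ 22·29·22·71 ≡ 15 (mod 91)

15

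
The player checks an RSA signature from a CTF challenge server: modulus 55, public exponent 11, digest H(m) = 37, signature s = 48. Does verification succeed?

passes

s^2 ≡ 48^2 = 2304 ≡ 49
s^4 ≡ 49^2 = 2401 ≡ 36
s^8 ≡ 36^2 = 1296 ≡ 31
11 = 8 + 2 + 1, so s^11 ≡ 31·49·48 ≡ 37 (mod 55)
s^11 mod 55 = 37 matches H(m).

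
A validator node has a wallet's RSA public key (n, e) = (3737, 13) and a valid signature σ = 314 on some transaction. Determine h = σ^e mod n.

σ^13 mod 3737 = 2326

2326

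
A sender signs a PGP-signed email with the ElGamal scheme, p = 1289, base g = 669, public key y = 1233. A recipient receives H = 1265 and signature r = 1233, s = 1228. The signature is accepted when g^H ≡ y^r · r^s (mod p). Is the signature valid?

valid

Left side g^H mod p:
669^2 = 447561 ≡ 278
669^4 ≡ 278^2 = 77284 ≡ 1233
669^8 ≡ 1233^2 = 1520289 ≡ 558
669^16 ≡ 558^2 = 311364 ≡ 715
669^32 ≡ 715^2 = 511225 ≡ 781
669^64 ≡ 781^2 = 609961 ≡ 264
669^128 ≡ 264^2 = 69696 ≡ 90
669^256 ≡ 90^2 = 8100 ≡ 366
669^512 ≡ 366^2 = 133956 ≡ 1189
669^1024 ≡ 1189^2 = 1413721 ≡ 977
1265 = 1024 + 128 + 64 + 32 + 16 + 1, so 669^1265 ≡ 977·90·264·781·715·669 ≡ 1 (mod 1289)
Right side y^r · r^s mod p:
1233^2 = 1520289 ≡ 558
1233^4 ≡ 558^2 = 311364 ≡ 715
1233^8 ≡ 715^2 = 511225 ≡ 781
1233^16 ≡ 781^2 = 609961 ≡ 264
1233^32 ≡ 264^2 = 69696 ≡ 90
1233^64 ≡ 90^2 = 8100 ≡ 366
1233^128 ≡ 366^2 = 133956 ≡ 1189
1233^256 ≡ 1189^2 = 1413721 ≡ 977
1233^512 ≡ 977^2 = 954529 ≡ 669
1233^1024 ≡ 669^2 = 447561 ≡ 278
1233 = 1024 + 128 + 64 + 16 + 1, so 1233^1233 ≡ 278·1189·366·264·1233 ≡ 444 (mod 1289)
1233^2 = 1520289 ≡ 558
1233^4 ≡ 558^2 = 311364 ≡ 715
1233^8 ≡ 715^2 = 511225 ≡ 781
1233^16 ≡ 781^2 = 609961 ≡ 264
1233^32 ≡ 264^2 = 69696 ≡ 90
1233^64 ≡ 90^2 = 8100 ≡ 366
1233^128 ≡ 366^2 = 133956 ≡ 1189
1233^256 ≡ 1189^2 = 1413721 ≡ 977
1233^512 ≡ 977^2 = 954529 ≡ 669
1233^1024 ≡ 669^2 = 447561 ≡ 278
1228 = 1024 + 128 + 64 + 8 + 4, so 1233^1228 ≡ 278·1189·366·781·715 ≡ 90 (mod 1289)
444·90 = 39960 ≡ 1 (mod 1289)
1 ≡ 1 (mod 1289), so the signature is genuine.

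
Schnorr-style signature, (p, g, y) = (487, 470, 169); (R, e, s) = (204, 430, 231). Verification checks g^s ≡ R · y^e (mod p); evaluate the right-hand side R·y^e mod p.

8

Squares mod 487: 169^1≡169, 169^2≡315, 169^4≡364, 169^8≡32, 169^16≡50, 169^32≡65, 169^64≡329, 169^128≡127, 169^256≡58
430 = 256 + 128 + 32 + 8 + 4 + 2, so 169^430 ≡ 58·127·65·32·364·315 ≡ 382 (mod 487)
R · y^e ≡ 204·382 = 77928 ≡ 8 (mod 487)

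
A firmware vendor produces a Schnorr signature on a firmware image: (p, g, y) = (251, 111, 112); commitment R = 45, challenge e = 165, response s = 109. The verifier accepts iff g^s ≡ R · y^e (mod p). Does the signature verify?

g^s mod p:
111^109 mod 251 = 238
R · y^e mod p:
112^165 mod 251 = 123
45·123 = 5535 ≡ 13 (mod 251)
238 ≠ 13; the check fails.

does not verify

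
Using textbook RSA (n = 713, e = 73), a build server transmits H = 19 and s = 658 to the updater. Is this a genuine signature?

s^2 ≡ 658^2 = 432964 ≡ 173
s^4 ≡ 173^2 = 29929 ≡ 696
s^8 ≡ 696^2 = 484416 ≡ 289
s^16 ≡ 289^2 = 83521 ≡ 100
s^32 ≡ 100^2 = 10000 ≡ 18
s^64 ≡ 18^2 = 324
73 = 64 + 8 + 1, so s^73 ≡ 324·289·658 ≡ 19 (mod 713)
19 = H, so the signature checks out.

genuine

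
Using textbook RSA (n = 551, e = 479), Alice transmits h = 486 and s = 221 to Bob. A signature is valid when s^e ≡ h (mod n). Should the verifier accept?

reject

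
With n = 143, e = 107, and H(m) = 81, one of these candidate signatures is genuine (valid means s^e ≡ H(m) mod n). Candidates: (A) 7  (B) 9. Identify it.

Candidate A: 7^2 = 49; 7^4 ≡ 49^2 = 2401 ≡ 113; 7^8 ≡ 113^2 = 12769 ≡ 42; 7^16 ≡ 42^2 = 1764 ≡ 48; 7^32 ≡ 48^2 = 2304 ≡ 16; 7^64 ≡ 16^2 = 256 ≡ 113; 107 = 64 + 32 + 8 + 2 + 1, so 7^107 ≡ 113·16·42·49·7 ≡ 28 (mod 143)
Candidate B: 9^2 = 81; 9^4 ≡ 81^2 = 6561 ≡ 126; 9^8 ≡ 126^2 = 15876 ≡ 3; 9^16 ≡ 3^2 = 9; 9^32 ≡ 9^2 = 81; 9^64 ≡ 81^2 = 6561 ≡ 126; 107 = 64 + 32 + 8 + 2 + 1, so 9^107 ≡ 126·81·3·81·9 ≡ 81 (mod 143)
  → matches H(m) = 81

B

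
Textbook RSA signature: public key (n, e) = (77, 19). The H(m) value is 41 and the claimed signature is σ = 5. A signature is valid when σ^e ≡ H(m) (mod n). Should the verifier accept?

reject

Squares mod 77: σ^1≡5, σ^2≡25, σ^4≡9, σ^8≡4, σ^16≡16
19 = 16 + 2 + 1, so σ^19 ≡ 16·25·5 ≡ 75 (mod 77)
75 ≠ 41, so verification fails.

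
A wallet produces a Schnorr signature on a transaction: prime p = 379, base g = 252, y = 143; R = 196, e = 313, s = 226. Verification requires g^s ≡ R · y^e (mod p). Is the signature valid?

g^s mod p:
Squares mod 379: 252^1≡252, 252^2≡211, 252^4≡178, 252^8≡227, 252^16≡364, 252^32≡225, 252^64≡218, 252^128≡149
226 = 128 + 64 + 32 + 2, so 252^226 ≡ 149·218·225·211 ≡ 170 (mod 379)
R · y^e mod p:
Squares mod 379: 143^1≡143, 143^2≡362, 143^4≡289, 143^8≡141, 143^16≡173, 143^32≡367, 143^64≡144, 143^128≡270, 143^256≡132
313 = 256 + 32 + 16 + 8 + 1, so 143^313 ≡ 132·367·173·141·143 ≡ 376 (mod 379)
196·376 = 73696 ≡ 170 (mod 379)
170 ≡ 170 (mod 379); signature holds.

valid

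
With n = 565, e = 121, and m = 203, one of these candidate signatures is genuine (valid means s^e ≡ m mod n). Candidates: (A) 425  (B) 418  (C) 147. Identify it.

Candidate A: Squares mod 565: 425^1≡425, 425^2≡390, 425^4≡115, 425^8≡230, 425^16≡355, 425^32≡30, 425^64≡335; 121 = 64 + 32 + 16 + 8 + 1, so 425^121 ≡ 335·30·355·230·425 ≡ 5 (mod 565)
Candidate B: Squares mod 565: 418^1≡418, 418^2≡139, 418^4≡111, 418^8≡456, 418^16≡16, 418^32≡256, 418^64≡561; 121 = 64 + 32 + 16 + 8 + 1, so 418^121 ≡ 561·256·16·456·418 ≡ 203 (mod 565)
  → matches m = 203
Candidate C: Squares mod 565: 147^1≡147, 147^2≡139, 147^4≡111, 147^8≡456, 147^16≡16, 147^32≡256, 147^64≡561; 121 = 64 + 32 + 16 + 8 + 1, so 147^121 ≡ 561·256·16·456·147 ≡ 362 (mod 565)

B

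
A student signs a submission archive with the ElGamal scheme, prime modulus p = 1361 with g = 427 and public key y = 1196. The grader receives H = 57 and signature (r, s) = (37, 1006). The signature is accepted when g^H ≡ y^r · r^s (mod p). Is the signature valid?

Left side g^H mod p:
427^2 = 182329 ≡ 1316
427^4 ≡ 1316^2 = 1731856 ≡ 664
427^8 ≡ 664^2 = 440896 ≡ 1293
427^16 ≡ 1293^2 = 1671849 ≡ 541
427^32 ≡ 541^2 = 292681 ≡ 66
57 = 32 + 16 + 8 + 1, so 427^57 ≡ 66·541·1293·427 ≡ 27 (mod 1361)
Right side y^r · r^s mod p:
1196^2 = 1430416 ≡ 5
1196^4 ≡ 5^2 = 25
1196^8 ≡ 25^2 = 625
1196^16 ≡ 625^2 = 390625 ≡ 18
1196^32 ≡ 18^2 = 324
37 = 32 + 4 + 1, so 1196^37 ≡ 324·25·1196 ≡ 2 (mod 1361)
37^2 = 1369 ≡ 8
37^4 ≡ 8^2 = 64
37^8 ≡ 64^2 = 4096 ≡ 13
37^16 ≡ 13^2 = 169
37^32 ≡ 169^2 = 28561 ≡ 1341
37^64 ≡ 1341^2 = 1798281 ≡ 400
37^128 ≡ 400^2 = 160000 ≡ 763
37^256 ≡ 763^2 = 582169 ≡ 1022
37^512 ≡ 1022^2 = 1044484 ≡ 597
1006 = 512 + 256 + 128 + 64 + 32 + 8 + 4 + 2, so 37^1006 ≡ 597·1022·763·400·1341·13·64·8 ≡ 1229 (mod 1361)
2·1229 = 2458 ≡ 1097 (mod 1361)
27 ≠ 1097, so verification fails.

invalid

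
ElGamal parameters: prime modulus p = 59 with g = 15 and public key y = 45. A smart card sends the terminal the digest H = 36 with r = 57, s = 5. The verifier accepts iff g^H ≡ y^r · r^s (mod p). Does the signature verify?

Left side g^H mod p:
15^2 = 225 ≡ 48
15^4 ≡ 48^2 = 2304 ≡ 3
15^8 ≡ 3^2 = 9
15^16 ≡ 9^2 = 81 ≡ 22
15^32 ≡ 22^2 = 484 ≡ 12
36 = 32 + 4, so 15^36 ≡ 12·3 ≡ 36 (mod 59)
Right side y^r · r^s mod p:
45^2 = 2025 ≡ 19
45^4 ≡ 19^2 = 361 ≡ 7
45^8 ≡ 7^2 = 49
45^16 ≡ 49^2 = 2401 ≡ 41
45^32 ≡ 41^2 = 1681 ≡ 29
57 = 32 + 16 + 8 + 1, so 45^57 ≡ 29·41·49·45 ≡ 21 (mod 59)
57^2 = 3249 ≡ 4
57^4 ≡ 4^2 = 16
5 = 4 + 1, so 57^5 ≡ 16·57 ≡ 27 (mod 59)
21·27 = 567 ≡ 36 (mod 59)
36 ≡ 36 (mod 59), so the signature is genuine.

verifies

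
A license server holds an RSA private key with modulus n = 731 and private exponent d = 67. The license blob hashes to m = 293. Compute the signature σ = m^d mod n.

183

Squares mod 731: m^1≡293, m^2≡322, m^4≡613, m^8≡35, m^16≡494, m^32≡613, m^64≡35
67 = 64 + 2 + 1, so m^67 ≡ 35·322·293 ≡ 183 (mod 731)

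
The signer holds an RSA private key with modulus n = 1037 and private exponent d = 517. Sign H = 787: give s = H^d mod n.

983

H^2 ≡ 787^2 = 619369 ≡ 280
H^4 ≡ 280^2 = 78400 ≡ 625
H^8 ≡ 625^2 = 390625 ≡ 713
H^16 ≡ 713^2 = 508369 ≡ 239
H^32 ≡ 239^2 = 57121 ≡ 86
H^64 ≡ 86^2 = 7396 ≡ 137
H^128 ≡ 137^2 = 18769 ≡ 103
H^256 ≡ 103^2 = 10609 ≡ 239
H^512 ≡ 239^2 = 57121 ≡ 86
517 = 512 + 4 + 1, so H^517 ≡ 86·625·787 ≡ 983 (mod 1037)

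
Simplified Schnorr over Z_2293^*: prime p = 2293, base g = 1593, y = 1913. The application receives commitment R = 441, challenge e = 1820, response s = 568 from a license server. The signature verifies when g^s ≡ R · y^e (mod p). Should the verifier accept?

g^s mod p:
Squares mod 2293: 1593^1≡1593, 1593^2≡1591, 1593^4≡2102, 1593^8≡2086, 1593^16≡1575, 1593^32≡1892, 1593^64≡291, 1593^128≡2133, 1593^256≡377, 1593^512≡2256
568 = 512 + 32 + 16 + 8, so 1593^568 ≡ 2256·1892·1575·2086 ≡ 1913 (mod 2293)
R · y^e mod p:
Squares mod 2293: 1913^1≡1913, 1913^2≡2234, 1913^4≡1188, 1913^8≡1149, 1913^16≡1726, 1913^32≡469, 1913^64≡2126, 1913^128≡373, 1913^256≡1549, 1913^512≡923, 1913^1024≡1226
1820 = 1024 + 512 + 256 + 16 + 8 + 4, so 1913^1820 ≡ 1226·923·1549·1726·1149·1188 ≡ 1744 (mod 2293)
441·1744 = 769104 ≡ 949 (mod 2293)
1913 ≠ 949; the check fails.

reject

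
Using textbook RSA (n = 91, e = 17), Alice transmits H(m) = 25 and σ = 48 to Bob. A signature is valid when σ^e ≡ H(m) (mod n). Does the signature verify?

does not verify

Squares mod 91: σ^1≡48, σ^2≡29, σ^4≡22, σ^8≡29, σ^16≡22
17 = 16 + 1, so σ^17 ≡ 22·48 ≡ 55 (mod 91)
σ^17 mod 91 = 55, but H(m) = 25.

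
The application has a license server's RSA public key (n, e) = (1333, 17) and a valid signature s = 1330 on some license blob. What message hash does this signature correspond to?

877

s^2 ≡ 1330^2 = 1768900 ≡ 9
s^4 ≡ 9^2 = 81
s^8 ≡ 81^2 = 6561 ≡ 1229
s^16 ≡ 1229^2 = 1510441 ≡ 152
17 = 16 + 1, so s^17 ≡ 152·1330 ≡ 877 (mod 1333)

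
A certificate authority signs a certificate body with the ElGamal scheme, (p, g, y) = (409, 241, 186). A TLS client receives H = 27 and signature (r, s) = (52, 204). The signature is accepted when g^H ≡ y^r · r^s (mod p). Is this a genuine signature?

forged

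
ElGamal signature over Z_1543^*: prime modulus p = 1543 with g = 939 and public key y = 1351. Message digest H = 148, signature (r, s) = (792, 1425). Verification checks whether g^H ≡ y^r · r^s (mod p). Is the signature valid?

invalid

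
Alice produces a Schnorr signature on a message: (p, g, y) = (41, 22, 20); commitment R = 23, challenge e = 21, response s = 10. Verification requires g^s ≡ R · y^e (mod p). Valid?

no

g^s mod p:
22^10 mod 41 = 32
R · y^e mod p:
20^21 mod 41 = 20
23·20 = 460 ≡ 9 (mod 41)
32 ≠ 9; the check fails.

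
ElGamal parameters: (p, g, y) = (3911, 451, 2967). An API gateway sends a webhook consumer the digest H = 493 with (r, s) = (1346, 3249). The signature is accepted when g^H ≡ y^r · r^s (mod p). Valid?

yes

Left side g^H mod p:
451^2 = 203401 ≡ 29
451^4 ≡ 29^2 = 841
451^8 ≡ 841^2 = 707281 ≡ 3301
451^16 ≡ 3301^2 = 10896601 ≡ 555
451^32 ≡ 555^2 = 308025 ≡ 2967
451^64 ≡ 2967^2 = 8803089 ≡ 3339
451^128 ≡ 3339^2 = 11148921 ≡ 2571
451^256 ≡ 2571^2 = 6610041 ≡ 451
493 = 256 + 128 + 64 + 32 + 8 + 4 + 1, so 451^493 ≡ 451·2571·3339·2967·3301·841·451 ≡ 1 (mod 3911)
Right side y^r · r^s mod p:
2967^2 = 8803089 ≡ 3339
2967^4 ≡ 3339^2 = 11148921 ≡ 2571
2967^8 ≡ 2571^2 = 6610041 ≡ 451
2967^16 ≡ 451^2 = 203401 ≡ 29
2967^32 ≡ 29^2 = 841
2967^64 ≡ 841^2 = 707281 ≡ 3301
2967^128 ≡ 3301^2 = 10896601 ≡ 555
2967^256 ≡ 555^2 = 308025 ≡ 2967
2967^512 ≡ 2967^2 = 8803089 ≡ 3339
2967^1024 ≡ 3339^2 = 11148921 ≡ 2571
1346 = 1024 + 256 + 64 + 2, so 2967^1346 ≡ 2571·2967·3301·3339 ≡ 250 (mod 3911)
1346^2 = 1811716 ≡ 923
1346^4 ≡ 923^2 = 851929 ≡ 3242
1346^8 ≡ 3242^2 = 10510564 ≡ 1707
1346^16 ≡ 1707^2 = 2913849 ≡ 154
1346^32 ≡ 154^2 = 23716 ≡ 250
1346^64 ≡ 250^2 = 62500 ≡ 3835
1346^128 ≡ 3835^2 = 14707225 ≡ 1865
1346^256 ≡ 1865^2 = 3478225 ≡ 1346
1346^512 ≡ 1346^2 = 1811716 ≡ 923
1346^1024 ≡ 923^2 = 851929 ≡ 3242
1346^2048 ≡ 3242^2 = 10510564 ≡ 1707
3249 = 2048 + 1024 + 128 + 32 + 16 + 1, so 1346^3249 ≡ 1707·3242·1865·250·154·1346 ≡ 923 (mod 3911)
250·923 = 230750 ≡ 1 (mod 3911)
1 ≡ 1 (mod 3911), so the signature is genuine.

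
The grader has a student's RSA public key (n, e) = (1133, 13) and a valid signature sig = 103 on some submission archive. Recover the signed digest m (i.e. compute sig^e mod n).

sig^2 ≡ 103^2 = 10609 ≡ 412
sig^4 ≡ 412^2 = 169744 ≡ 927
sig^8 ≡ 927^2 = 859329 ≡ 515
13 = 8 + 4 + 1, so sig^13 ≡ 515·927·103 ≡ 515 (mod 1133)

515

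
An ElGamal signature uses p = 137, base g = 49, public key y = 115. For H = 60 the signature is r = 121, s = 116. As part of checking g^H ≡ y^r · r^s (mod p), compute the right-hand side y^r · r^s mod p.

115^2 = 13225 ≡ 73
115^4 ≡ 73^2 = 5329 ≡ 123
115^8 ≡ 123^2 = 15129 ≡ 59
115^16 ≡ 59^2 = 3481 ≡ 56
115^32 ≡ 56^2 = 3136 ≡ 122
115^64 ≡ 122^2 = 14884 ≡ 88
121 = 64 + 32 + 16 + 8 + 1, so 115^121 ≡ 88·122·56·59·115 ≡ 73 (mod 137)
121^2 = 14641 ≡ 119
121^4 ≡ 119^2 = 14161 ≡ 50
121^8 ≡ 50^2 = 2500 ≡ 34
121^16 ≡ 34^2 = 1156 ≡ 60
121^32 ≡ 60^2 = 3600 ≡ 38
121^64 ≡ 38^2 = 1444 ≡ 74
116 = 64 + 32 + 16 + 4, so 121^116 ≡ 74·38·60·50 ≡ 88 (mod 137)
y^r · r^s ≡ 73·88 = 6424 ≡ 122 (mod 137)

122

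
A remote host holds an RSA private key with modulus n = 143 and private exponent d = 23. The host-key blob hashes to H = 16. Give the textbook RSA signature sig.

48

H^2 ≡ 16^2 = 256 ≡ 113
H^4 ≡ 113^2 = 12769 ≡ 42
H^8 ≡ 42^2 = 1764 ≡ 48
H^16 ≡ 48^2 = 2304 ≡ 16
23 = 16 + 4 + 2 + 1, so H^23 ≡ 16·42·113·16 ≡ 48 (mod 143)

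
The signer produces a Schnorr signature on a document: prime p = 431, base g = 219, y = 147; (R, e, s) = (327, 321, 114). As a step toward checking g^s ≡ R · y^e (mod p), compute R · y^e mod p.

152

Squares mod 431: 147^1≡147, 147^2≡59, 147^4≡33, 147^8≡227, 147^16≡240, 147^32≡277, 147^64≡11, 147^128≡121, 147^256≡418
321 = 256 + 64 + 1, so 147^321 ≡ 418·11·147 ≡ 98 (mod 431)
R · y^e ≡ 327·98 = 32046 ≡ 152 (mod 431)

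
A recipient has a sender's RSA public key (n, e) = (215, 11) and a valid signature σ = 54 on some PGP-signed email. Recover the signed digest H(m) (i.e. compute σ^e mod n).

64

Squares mod 215: σ^1≡54, σ^2≡121, σ^4≡21, σ^8≡11
11 = 8 + 2 + 1, so σ^11 ≡ 11·121·54 ≡ 64 (mod 215)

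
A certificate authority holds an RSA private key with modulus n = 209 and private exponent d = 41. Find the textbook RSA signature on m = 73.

m^41 mod 209 = 194

194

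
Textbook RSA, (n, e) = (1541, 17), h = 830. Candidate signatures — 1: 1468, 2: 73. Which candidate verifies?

Candidate 1: 1468^2 = 2155024 ≡ 706; 1468^4 ≡ 706^2 = 498436 ≡ 693; 1468^8 ≡ 693^2 = 480249 ≡ 998; 1468^16 ≡ 998^2 = 996004 ≡ 518; 17 = 16 + 1, so 1468^17 ≡ 518·1468 ≡ 711 (mod 1541)
Candidate 2: 73^2 = 5329 ≡ 706; 73^4 ≡ 706^2 = 498436 ≡ 693; 73^8 ≡ 693^2 = 480249 ≡ 998; 73^16 ≡ 998^2 = 996004 ≡ 518; 17 = 16 + 1, so 73^17 ≡ 518·73 ≡ 830 (mod 1541)
  → matches h = 830

2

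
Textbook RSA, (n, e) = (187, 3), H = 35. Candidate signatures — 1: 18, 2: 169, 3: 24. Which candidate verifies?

Candidate 1: Squares mod 187: 18^1≡18, 18^2≡137; 3 = 2 + 1, so 18^3 ≡ 137·18 ≡ 35 (mod 187)
  → matches H = 35
Candidate 2: Squares mod 187: 169^1≡169, 169^2≡137; 3 = 2 + 1, so 169^3 ≡ 137·169 ≡ 152 (mod 187)
Candidate 3: Squares mod 187: 24^1≡24, 24^2≡15; 3 = 2 + 1, so 24^3 ≡ 15·24 ≡ 173 (mod 187)

1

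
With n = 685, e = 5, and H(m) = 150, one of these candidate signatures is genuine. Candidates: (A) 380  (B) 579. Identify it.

A

Candidate A: 380^2 = 144400 ≡ 550; 380^4 ≡ 550^2 = 302500 ≡ 415; 5 = 4 + 1, so 380^5 ≡ 415·380 ≡ 150 (mod 685)
  → matches H(m) = 150
Candidate B: 579^2 = 335241 ≡ 276; 579^4 ≡ 276^2 = 76176 ≡ 141; 5 = 4 + 1, so 579^5 ≡ 141·579 ≡ 124 (mod 685)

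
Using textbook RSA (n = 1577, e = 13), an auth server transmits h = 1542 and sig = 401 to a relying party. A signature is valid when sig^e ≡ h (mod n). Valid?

yes

sig^13 mod 1577 = 1542
1542 = h, so the signature checks out.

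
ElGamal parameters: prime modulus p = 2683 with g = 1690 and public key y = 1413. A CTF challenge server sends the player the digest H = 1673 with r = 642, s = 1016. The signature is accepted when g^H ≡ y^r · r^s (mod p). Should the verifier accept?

Left side g^H mod p:
1690^2 = 2856100 ≡ 1388
1690^4 ≡ 1388^2 = 1926544 ≡ 150
1690^8 ≡ 150^2 = 22500 ≡ 1036
1690^16 ≡ 1036^2 = 1073296 ≡ 96
1690^32 ≡ 96^2 = 9216 ≡ 1167
1690^64 ≡ 1167^2 = 1361889 ≡ 1608
1690^128 ≡ 1608^2 = 2585664 ≡ 1935
1690^256 ≡ 1935^2 = 3744225 ≡ 1440
1690^512 ≡ 1440^2 = 2073600 ≡ 2324
1690^1024 ≡ 2324^2 = 5400976 ≡ 97
1673 = 1024 + 512 + 128 + 8 + 1, so 1690^1673 ≡ 97·2324·1935·1036·1690 ≡ 1990 (mod 2683)
Right side y^r · r^s mod p:
1413^2 = 1996569 ≡ 417
1413^4 ≡ 417^2 = 173889 ≡ 2177
1413^8 ≡ 2177^2 = 4739329 ≡ 1151
1413^16 ≡ 1151^2 = 1324801 ≡ 2082
1413^32 ≡ 2082^2 = 4334724 ≡ 1679
1413^64 ≡ 1679^2 = 2819041 ≡ 1891
1413^128 ≡ 1891^2 = 3575881 ≡ 2125
1413^256 ≡ 2125^2 = 4515625 ≡ 136
1413^512 ≡ 136^2 = 18496 ≡ 2398
642 = 512 + 128 + 2, so 1413^642 ≡ 2398·2125·417 ≡ 2482 (mod 2683)
642^2 = 412164 ≡ 1665
642^4 ≡ 1665^2 = 2772225 ≡ 686
642^8 ≡ 686^2 = 470596 ≡ 1071
642^16 ≡ 1071^2 = 1147041 ≡ 1400
642^32 ≡ 1400^2 = 1960000 ≡ 1410
642^64 ≡ 1410^2 = 1988100 ≡ 2680
642^128 ≡ 2680^2 = 7182400 ≡ 9
642^256 ≡ 9^2 = 81
642^512 ≡ 81^2 = 6561 ≡ 1195
1016 = 512 + 256 + 128 + 64 + 32 + 16 + 8, so 642^1016 ≡ 1195·81·9·2680·1410·1400·1071 ≡ 2135 (mod 2683)
2482·2135 = 5299070 ≡ 145 (mod 2683)
1990 ≠ 145, so verification fails.

reject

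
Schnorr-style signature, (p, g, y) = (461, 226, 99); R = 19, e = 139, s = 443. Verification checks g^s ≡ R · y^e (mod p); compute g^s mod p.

382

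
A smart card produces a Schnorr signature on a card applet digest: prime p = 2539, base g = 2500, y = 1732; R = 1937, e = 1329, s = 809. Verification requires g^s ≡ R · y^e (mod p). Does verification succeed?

g^s mod p:
2500^2 = 6250000 ≡ 1521
2500^4 ≡ 1521^2 = 2313441 ≡ 412
2500^8 ≡ 412^2 = 169744 ≡ 2170
2500^16 ≡ 2170^2 = 4708900 ≡ 1594
2500^32 ≡ 1594^2 = 2540836 ≡ 1836
2500^64 ≡ 1836^2 = 3370896 ≡ 1643
2500^128 ≡ 1643^2 = 2699449 ≡ 492
2500^256 ≡ 492^2 = 242064 ≡ 859
2500^512 ≡ 859^2 = 737881 ≡ 1571
809 = 512 + 256 + 32 + 8 + 1, so 2500^809 ≡ 1571·859·1836·2170·2500 ≡ 785 (mod 2539)
R · y^e mod p:
1732^2 = 2999824 ≡ 1265
1732^4 ≡ 1265^2 = 1600225 ≡ 655
1732^8 ≡ 655^2 = 429025 ≡ 2473
1732^16 ≡ 2473^2 = 6115729 ≡ 1817
1732^32 ≡ 1817^2 = 3301489 ≡ 789
1732^64 ≡ 789^2 = 622521 ≡ 466
1732^128 ≡ 466^2 = 217156 ≡ 1341
1732^256 ≡ 1341^2 = 1798281 ≡ 669
1732^512 ≡ 669^2 = 447561 ≡ 697
1732^1024 ≡ 697^2 = 485809 ≡ 860
1329 = 1024 + 256 + 32 + 16 + 1, so 1732^1329 ≡ 860·669·789·1817·1732 ≡ 838 (mod 2539)
1937·838 = 1623206 ≡ 785 (mod 2539)
785 ≡ 785 (mod 2539); signature holds.

passes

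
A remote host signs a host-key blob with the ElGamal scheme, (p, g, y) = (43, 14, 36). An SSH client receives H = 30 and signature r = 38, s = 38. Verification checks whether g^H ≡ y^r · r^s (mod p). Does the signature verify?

verifies

Left side g^H mod p:
14^2 = 196 ≡ 24
14^4 ≡ 24^2 = 576 ≡ 17
14^8 ≡ 17^2 = 289 ≡ 31
14^16 ≡ 31^2 = 961 ≡ 15
30 = 16 + 8 + 4 + 2, so 14^30 ≡ 15·31·17·24 ≡ 4 (mod 43)
Right side y^r · r^s mod p:
36^2 = 1296 ≡ 6
36^4 ≡ 6^2 = 36
36^8 ≡ 36^2 = 1296 ≡ 6
36^16 ≡ 6^2 = 36
36^32 ≡ 36^2 = 1296 ≡ 6
38 = 32 + 4 + 2, so 36^38 ≡ 6·36·6 ≡ 6 (mod 43)
38^2 = 1444 ≡ 25
38^4 ≡ 25^2 = 625 ≡ 23
38^8 ≡ 23^2 = 529 ≡ 13
38^16 ≡ 13^2 = 169 ≡ 40
38^32 ≡ 40^2 = 1600 ≡ 9
38 = 32 + 4 + 2, so 38^38 ≡ 9·23·25 ≡ 15 (mod 43)
6·15 = 90 ≡ 4 (mod 43)
4 ≡ 4 (mod 43), so the signature is genuine.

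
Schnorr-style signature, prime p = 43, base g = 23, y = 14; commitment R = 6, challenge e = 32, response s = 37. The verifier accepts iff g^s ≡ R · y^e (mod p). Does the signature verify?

does not verify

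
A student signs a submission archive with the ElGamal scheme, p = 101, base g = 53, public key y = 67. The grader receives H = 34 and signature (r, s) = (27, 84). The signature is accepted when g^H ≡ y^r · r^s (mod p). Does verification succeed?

Left side g^H mod p:
53^2 = 2809 ≡ 82
53^4 ≡ 82^2 = 6724 ≡ 58
53^8 ≡ 58^2 = 3364 ≡ 31
53^16 ≡ 31^2 = 961 ≡ 52
53^32 ≡ 52^2 = 2704 ≡ 78
34 = 32 + 2, so 53^34 ≡ 78·82 ≡ 33 (mod 101)
Right side y^r · r^s mod p:
67^2 = 4489 ≡ 45
67^4 ≡ 45^2 = 2025 ≡ 5
67^8 ≡ 5^2 = 25
67^16 ≡ 25^2 = 625 ≡ 19
27 = 16 + 8 + 2 + 1, so 67^27 ≡ 19·25·45·67 ≡ 46 (mod 101)
27^2 = 729 ≡ 22
27^4 ≡ 22^2 = 484 ≡ 80
27^8 ≡ 80^2 = 6400 ≡ 37
27^16 ≡ 37^2 = 1369 ≡ 56
27^32 ≡ 56^2 = 3136 ≡ 5
27^64 ≡ 5^2 = 25
84 = 64 + 16 + 4, so 27^84 ≡ 25·56·80 ≡ 92 (mod 101)
46·92 = 4232 ≡ 91 (mod 101)
33 ≠ 91, so verification fails.

fails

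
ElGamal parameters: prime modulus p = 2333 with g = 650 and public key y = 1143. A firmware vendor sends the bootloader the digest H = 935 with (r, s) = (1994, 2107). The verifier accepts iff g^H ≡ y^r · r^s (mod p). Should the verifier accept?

accept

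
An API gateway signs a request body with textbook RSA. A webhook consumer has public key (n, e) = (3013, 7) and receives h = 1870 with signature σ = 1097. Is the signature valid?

invalid

σ^2 ≡ 1097^2 = 1203409 ≡ 1222
σ^4 ≡ 1222^2 = 1493284 ≡ 1849
7 = 4 + 2 + 1, so σ^7 ≡ 1849·1222·1097 ≡ 2916 (mod 3013)
σ^7 mod 3013 = 2916, but h = 1870.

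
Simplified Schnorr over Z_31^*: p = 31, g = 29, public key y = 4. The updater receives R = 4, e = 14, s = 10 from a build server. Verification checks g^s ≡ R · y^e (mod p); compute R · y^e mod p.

1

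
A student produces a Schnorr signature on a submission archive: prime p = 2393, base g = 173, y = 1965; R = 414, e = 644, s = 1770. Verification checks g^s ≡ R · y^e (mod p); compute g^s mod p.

173^2 = 29929 ≡ 1213
173^4 ≡ 1213^2 = 1471369 ≡ 2067
173^8 ≡ 2067^2 = 4272489 ≡ 984
173^16 ≡ 984^2 = 968256 ≡ 1484
173^32 ≡ 1484^2 = 2202256 ≡ 696
173^64 ≡ 696^2 = 484416 ≡ 1030
173^128 ≡ 1030^2 = 1060900 ≡ 801
173^256 ≡ 801^2 = 641601 ≡ 277
173^512 ≡ 277^2 = 76729 ≡ 153
173^1024 ≡ 153^2 = 23409 ≡ 1872
1770 = 1024 + 512 + 128 + 64 + 32 + 8 + 2, so 173^1770 ≡ 1872·153·801·1030·696·984·1213 ≡ 414 (mod 2393)

414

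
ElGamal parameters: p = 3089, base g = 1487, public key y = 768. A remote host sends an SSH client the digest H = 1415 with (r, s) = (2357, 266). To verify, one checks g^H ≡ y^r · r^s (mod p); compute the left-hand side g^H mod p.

1239

1487^1415 mod 3089 = 1239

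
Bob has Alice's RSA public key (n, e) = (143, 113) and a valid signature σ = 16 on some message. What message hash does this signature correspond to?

48

σ^2 ≡ 16^2 = 256 ≡ 113
σ^4 ≡ 113^2 = 12769 ≡ 42
σ^8 ≡ 42^2 = 1764 ≡ 48
σ^16 ≡ 48^2 = 2304 ≡ 16
σ^32 ≡ 16^2 = 256 ≡ 113
σ^64 ≡ 113^2 = 12769 ≡ 42
113 = 64 + 32 + 16 + 1, so σ^113 ≡ 42·113·16·16 ≡ 48 (mod 143)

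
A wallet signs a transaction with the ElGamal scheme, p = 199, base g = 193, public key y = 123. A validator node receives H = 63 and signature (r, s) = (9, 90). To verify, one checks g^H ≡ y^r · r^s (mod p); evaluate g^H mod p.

193^2 = 37249 ≡ 36
193^4 ≡ 36^2 = 1296 ≡ 102
193^8 ≡ 102^2 = 10404 ≡ 56
193^16 ≡ 56^2 = 3136 ≡ 151
193^32 ≡ 151^2 = 22801 ≡ 115
63 = 32 + 16 + 8 + 4 + 2 + 1, so 193^63 ≡ 115·151·56·102·36·193 ≡ 18 (mod 199)

18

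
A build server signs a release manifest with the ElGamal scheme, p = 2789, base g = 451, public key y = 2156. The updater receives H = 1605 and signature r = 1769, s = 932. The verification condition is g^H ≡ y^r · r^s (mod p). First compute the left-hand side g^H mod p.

Squares mod 2789: 451^1≡451, 451^2≡2593, 451^4≡2159, 451^8≡862, 451^16≡1170, 451^32≡2290, 451^64≡780, 451^128≡398, 451^256≡2220, 451^512≡237, 451^1024≡389
1605 = 1024 + 512 + 64 + 4 + 1, so 451^1605 ≡ 389·237·780·2159·451 ≡ 2042 (mod 2789)

2042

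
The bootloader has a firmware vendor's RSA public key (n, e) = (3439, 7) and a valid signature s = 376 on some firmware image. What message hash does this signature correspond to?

1457

s^2 ≡ 376^2 = 141376 ≡ 377
s^4 ≡ 377^2 = 142129 ≡ 1130
7 = 4 + 2 + 1, so s^7 ≡ 1130·377·376 ≡ 1457 (mod 3439)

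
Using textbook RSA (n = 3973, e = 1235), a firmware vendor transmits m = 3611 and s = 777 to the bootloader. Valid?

s^2 ≡ 777^2 = 603729 ≡ 3806
s^4 ≡ 3806^2 = 14485636 ≡ 78
s^8 ≡ 78^2 = 6084 ≡ 2111
s^16 ≡ 2111^2 = 4456321 ≡ 2588
s^32 ≡ 2588^2 = 6697744 ≡ 3239
s^64 ≡ 3239^2 = 10491121 ≡ 2401
s^128 ≡ 2401^2 = 5764801 ≡ 3951
s^256 ≡ 3951^2 = 15610401 ≡ 484
s^512 ≡ 484^2 = 234256 ≡ 3822
s^1024 ≡ 3822^2 = 14607684 ≡ 2936
1235 = 1024 + 128 + 64 + 16 + 2 + 1, so s^1235 ≡ 2936·3951·2401·2588·3806·777 ≡ 3264 (mod 3973)
s^1235 mod 3973 = 3264, but m = 3611.

no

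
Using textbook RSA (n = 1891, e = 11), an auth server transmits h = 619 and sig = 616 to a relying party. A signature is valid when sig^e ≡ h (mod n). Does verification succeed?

fails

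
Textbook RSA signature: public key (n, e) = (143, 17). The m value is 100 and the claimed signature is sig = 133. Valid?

Squares mod 143: sig^1≡133, sig^2≡100, sig^4≡133, sig^8≡100, sig^16≡133
17 = 16 + 1, so sig^17 ≡ 133·133 ≡ 100 (mod 143)
Since 100 equals the digest 100, verification succeeds.

yes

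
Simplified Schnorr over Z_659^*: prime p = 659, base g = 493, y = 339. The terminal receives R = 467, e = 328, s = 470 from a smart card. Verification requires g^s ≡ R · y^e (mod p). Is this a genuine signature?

forged

g^s mod p:
493^2 = 243049 ≡ 537
493^4 ≡ 537^2 = 288369 ≡ 386
493^8 ≡ 386^2 = 148996 ≡ 62
493^16 ≡ 62^2 = 3844 ≡ 549
493^32 ≡ 549^2 = 301401 ≡ 238
493^64 ≡ 238^2 = 56644 ≡ 629
493^128 ≡ 629^2 = 395641 ≡ 241
493^256 ≡ 241^2 = 58081 ≡ 89
470 = 256 + 128 + 64 + 16 + 4 + 2, so 493^470 ≡ 89·241·629·549·386·537 ≡ 55 (mod 659)
R · y^e mod p:
339^2 = 114921 ≡ 255
339^4 ≡ 255^2 = 65025 ≡ 443
339^8 ≡ 443^2 = 196249 ≡ 526
339^16 ≡ 526^2 = 276676 ≡ 555
339^32 ≡ 555^2 = 308025 ≡ 272
339^64 ≡ 272^2 = 73984 ≡ 176
339^128 ≡ 176^2 = 30976 ≡ 3
339^256 ≡ 3^2 = 9
328 = 256 + 64 + 8, so 339^328 ≡ 9·176·526 ≡ 208 (mod 659)
467·208 = 97136 ≡ 263 (mod 659)
55 ≠ 263; the check fails.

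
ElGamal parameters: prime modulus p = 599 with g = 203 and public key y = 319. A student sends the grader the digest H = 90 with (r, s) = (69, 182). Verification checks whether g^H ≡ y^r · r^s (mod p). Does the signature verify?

Left side g^H mod p:
203^2 = 41209 ≡ 477
203^4 ≡ 477^2 = 227529 ≡ 508
203^8 ≡ 508^2 = 258064 ≡ 494
203^16 ≡ 494^2 = 244036 ≡ 243
203^32 ≡ 243^2 = 59049 ≡ 347
203^64 ≡ 347^2 = 120409 ≡ 10
90 = 64 + 16 + 8 + 2, so 203^90 ≡ 10·243·494·477 ≡ 67 (mod 599)
Right side y^r · r^s mod p:
319^2 = 101761 ≡ 530
319^4 ≡ 530^2 = 280900 ≡ 568
319^8 ≡ 568^2 = 322624 ≡ 362
319^16 ≡ 362^2 = 131044 ≡ 462
319^32 ≡ 462^2 = 213444 ≡ 200
319^64 ≡ 200^2 = 40000 ≡ 466
69 = 64 + 4 + 1, so 319^69 ≡ 466·568·319 ≡ 432 (mod 599)
69^2 = 4761 ≡ 568
69^4 ≡ 568^2 = 322624 ≡ 362
69^8 ≡ 362^2 = 131044 ≡ 462
69^16 ≡ 462^2 = 213444 ≡ 200
69^32 ≡ 200^2 = 40000 ≡ 466
69^64 ≡ 466^2 = 217156 ≡ 318
69^128 ≡ 318^2 = 101124 ≡ 492
182 = 128 + 32 + 16 + 4 + 2, so 69^182 ≡ 492·466·200·362·568 ≡ 102 (mod 599)
432·102 = 44064 ≡ 337 (mod 599)
67 ≠ 337, so verification fails.

does not verify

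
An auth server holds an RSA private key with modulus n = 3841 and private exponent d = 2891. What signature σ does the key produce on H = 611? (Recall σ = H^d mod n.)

H^2 ≡ 611^2 = 373321 ≡ 744
H^4 ≡ 744^2 = 553536 ≡ 432
H^8 ≡ 432^2 = 186624 ≡ 2256
H^16 ≡ 2256^2 = 5089536 ≡ 211
H^32 ≡ 211^2 = 44521 ≡ 2270
H^64 ≡ 2270^2 = 5152900 ≡ 2119
H^128 ≡ 2119^2 = 4490161 ≡ 32
H^256 ≡ 32^2 = 1024
H^512 ≡ 1024^2 = 1048576 ≡ 3824
H^1024 ≡ 3824^2 = 14622976 ≡ 289
H^2048 ≡ 289^2 = 83521 ≡ 2860
2891 = 2048 + 512 + 256 + 64 + 8 + 2 + 1, so H^2891 ≡ 2860·3824·1024·2119·2256·744·611 ≡ 1061 (mod 3841)

1061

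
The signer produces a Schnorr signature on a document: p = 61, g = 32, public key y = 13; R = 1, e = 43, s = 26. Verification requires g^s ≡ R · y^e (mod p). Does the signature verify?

g^s mod p:
32^26 mod 61 = 48
R · y^e mod p:
13^43 mod 61 = 13
1·13 = 13 ≡ 13 (mod 61)
48 ≠ 13; the check fails.

does not verify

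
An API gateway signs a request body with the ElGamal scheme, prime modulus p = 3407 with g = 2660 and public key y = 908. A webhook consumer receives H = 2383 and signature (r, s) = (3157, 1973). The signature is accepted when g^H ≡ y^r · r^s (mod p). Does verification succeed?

Left side g^H mod p:
2660^2 = 7075600 ≡ 2668
2660^4 ≡ 2668^2 = 7118224 ≡ 1001
2660^8 ≡ 1001^2 = 1002001 ≡ 343
2660^16 ≡ 343^2 = 117649 ≡ 1811
2660^32 ≡ 1811^2 = 3279721 ≡ 2187
2660^64 ≡ 2187^2 = 4782969 ≡ 2948
2660^128 ≡ 2948^2 = 8690704 ≡ 2854
2660^256 ≡ 2854^2 = 8145316 ≡ 2586
2660^512 ≡ 2586^2 = 6687396 ≡ 2862
2660^1024 ≡ 2862^2 = 8191044 ≡ 616
2660^2048 ≡ 616^2 = 379456 ≡ 1279
2383 = 2048 + 256 + 64 + 8 + 4 + 2 + 1, so 2660^2383 ≡ 1279·2586·2948·343·1001·2668·2660 ≡ 2637 (mod 3407)
Right side y^r · r^s mod p:
908^2 = 824464 ≡ 3377
908^4 ≡ 3377^2 = 11404129 ≡ 900
908^8 ≡ 900^2 = 810000 ≡ 2541
908^16 ≡ 2541^2 = 6456681 ≡ 416
908^32 ≡ 416^2 = 173056 ≡ 2706
908^64 ≡ 2706^2 = 7322436 ≡ 793
908^128 ≡ 793^2 = 628849 ≡ 1961
908^256 ≡ 1961^2 = 3845521 ≡ 2425
908^512 ≡ 2425^2 = 5880625 ≡ 143
908^1024 ≡ 143^2 = 20449 ≡ 7
908^2048 ≡ 7^2 = 49
3157 = 2048 + 1024 + 64 + 16 + 4 + 1, so 908^3157 ≡ 49·7·793·416·900·908 ≡ 1727 (mod 3407)
3157^2 = 9966649 ≡ 1174
3157^4 ≡ 1174^2 = 1378276 ≡ 1848
3157^8 ≡ 1848^2 = 3415104 ≡ 1290
3157^16 ≡ 1290^2 = 1664100 ≡ 1484
3157^32 ≡ 1484^2 = 2202256 ≡ 1334
3157^64 ≡ 1334^2 = 1779556 ≡ 1102
3157^128 ≡ 1102^2 = 1214404 ≡ 1512
3157^256 ≡ 1512^2 = 2286144 ≡ 47
3157^512 ≡ 47^2 = 2209
3157^1024 ≡ 2209^2 = 4879681 ≡ 857
1973 = 1024 + 512 + 256 + 128 + 32 + 16 + 4 + 1, so 3157^1973 ≡ 857·2209·47·1512·1334·1484·1848·3157 ≡ 1464 (mod 3407)
1727·1464 = 2528328 ≡ 334 (mod 3407)
2637 ≠ 334, so verification fails.

fails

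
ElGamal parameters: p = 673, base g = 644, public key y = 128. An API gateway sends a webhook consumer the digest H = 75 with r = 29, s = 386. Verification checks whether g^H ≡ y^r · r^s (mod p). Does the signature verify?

verifies

Left side g^H mod p:
644^2 = 414736 ≡ 168
644^4 ≡ 168^2 = 28224 ≡ 631
644^8 ≡ 631^2 = 398161 ≡ 418
644^16 ≡ 418^2 = 174724 ≡ 417
644^32 ≡ 417^2 = 173889 ≡ 255
644^64 ≡ 255^2 = 65025 ≡ 417
75 = 64 + 8 + 2 + 1, so 644^75 ≡ 417·418·168·644 ≡ 161 (mod 673)
Right side y^r · r^s mod p:
128^2 = 16384 ≡ 232
128^4 ≡ 232^2 = 53824 ≡ 657
128^8 ≡ 657^2 = 431649 ≡ 256
128^16 ≡ 256^2 = 65536 ≡ 255
29 = 16 + 8 + 4 + 1, so 128^29 ≡ 255·256·657·128 ≡ 29 (mod 673)
29^2 = 841 ≡ 168
29^4 ≡ 168^2 = 28224 ≡ 631
29^8 ≡ 631^2 = 398161 ≡ 418
29^16 ≡ 418^2 = 174724 ≡ 417
29^32 ≡ 417^2 = 173889 ≡ 255
29^64 ≡ 255^2 = 65025 ≡ 417
29^128 ≡ 417^2 = 173889 ≡ 255
29^256 ≡ 255^2 = 65025 ≡ 417
386 = 256 + 128 + 2, so 29^386 ≡ 417·255·168 ≡ 168 (mod 673)
29·168 = 4872 ≡ 161 (mod 673)
161 ≡ 161 (mod 673), so the signature is genuine.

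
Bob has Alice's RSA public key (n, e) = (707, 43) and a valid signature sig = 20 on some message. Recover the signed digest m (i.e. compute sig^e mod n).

251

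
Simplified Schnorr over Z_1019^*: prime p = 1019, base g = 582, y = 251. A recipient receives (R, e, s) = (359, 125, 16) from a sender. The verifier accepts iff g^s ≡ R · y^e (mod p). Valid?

yes

g^s mod p:
582^2 = 338724 ≡ 416
582^4 ≡ 416^2 = 173056 ≡ 845
582^8 ≡ 845^2 = 714025 ≡ 725
582^16 ≡ 725^2 = 525625 ≡ 840
R · y^e mod p:
251^2 = 63001 ≡ 842
251^4 ≡ 842^2 = 708964 ≡ 759
251^8 ≡ 759^2 = 576081 ≡ 346
251^16 ≡ 346^2 = 119716 ≡ 493
251^32 ≡ 493^2 = 243049 ≡ 527
251^64 ≡ 527^2 = 277729 ≡ 561
125 = 64 + 32 + 16 + 8 + 4 + 1, so 251^125 ≡ 561·527·493·346·759·251 ≡ 184 (mod 1019)
359·184 = 66056 ≡ 840 (mod 1019)
840 ≡ 840 (mod 1019); signature holds.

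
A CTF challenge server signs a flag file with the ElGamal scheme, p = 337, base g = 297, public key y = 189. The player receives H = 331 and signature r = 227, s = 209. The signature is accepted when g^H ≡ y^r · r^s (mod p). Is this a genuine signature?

forged

Left side g^H mod p:
Squares mod 337: 297^1≡297, 297^2≡252, 297^4≡148, 297^8≡336, 297^16≡1, 297^32≡1, 297^64≡1, 297^128≡1, 297^256≡1
331 = 256 + 64 + 8 + 2 + 1, so 297^331 ≡ 1·1·336·252·297 ≡ 307 (mod 337)
Right side y^r · r^s mod p:
Squares mod 337: 189^1≡189, 189^2≡336, 189^4≡1, 189^8≡1, 189^16≡1, 189^32≡1, 189^64≡1, 189^128≡1
227 = 128 + 64 + 32 + 2 + 1, so 189^227 ≡ 1·1·1·336·189 ≡ 148 (mod 337)
Squares mod 337: 227^1≡227, 227^2≡305, 227^4≡13, 227^8≡169, 227^16≡253, 227^32≡316, 227^64≡104, 227^128≡32
209 = 128 + 64 + 16 + 1, so 227^209 ≡ 32·104·253·227 ≡ 144 (mod 337)
148·144 = 21312 ≡ 81 (mod 337)
307 ≠ 81, so verification fails.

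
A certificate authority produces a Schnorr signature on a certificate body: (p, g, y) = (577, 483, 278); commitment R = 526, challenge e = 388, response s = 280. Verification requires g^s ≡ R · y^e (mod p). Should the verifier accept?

g^s mod p:
483^280 mod 577 = 124
R · y^e mod p:
278^388 mod 577 = 426
526·426 = 224076 ≡ 200 (mod 577)
124 ≠ 200; the check fails.

reject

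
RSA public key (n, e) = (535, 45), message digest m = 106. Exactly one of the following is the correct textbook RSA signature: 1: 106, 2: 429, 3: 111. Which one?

Candidate 1: Squares mod 535: 106^1≡106, 106^2≡1, 106^4≡1, 106^8≡1, 106^16≡1, 106^32≡1; 45 = 32 + 8 + 4 + 1, so 106^45 ≡ 1·1·1·106 ≡ 106 (mod 535)
  → matches m = 106
Candidate 2: Squares mod 535: 429^1≡429, 429^2≡1, 429^4≡1, 429^8≡1, 429^16≡1, 429^32≡1; 45 = 32 + 8 + 4 + 1, so 429^45 ≡ 1·1·1·429 ≡ 429 (mod 535)
Candidate 3: Squares mod 535: 111^1≡111, 111^2≡16, 111^4≡256, 111^8≡266, 111^16≡136, 111^32≡306; 45 = 32 + 8 + 4 + 1, so 111^45 ≡ 306·266·256·111 ≡ 356 (mod 535)

1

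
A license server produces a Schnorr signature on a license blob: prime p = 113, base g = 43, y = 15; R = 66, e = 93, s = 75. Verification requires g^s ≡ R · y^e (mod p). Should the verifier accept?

g^s mod p:
Squares mod 113: 43^1≡43, 43^2≡41, 43^4≡99, 43^8≡83, 43^16≡109, 43^32≡16, 43^64≡30
75 = 64 + 8 + 2 + 1, so 43^75 ≡ 30·83·41·43 ≡ 46 (mod 113)
R · y^e mod p:
Squares mod 113: 15^1≡15, 15^2≡112, 15^4≡1, 15^8≡1, 15^16≡1, 15^32≡1, 15^64≡1
93 = 64 + 16 + 8 + 4 + 1, so 15^93 ≡ 1·1·1·1·15 ≡ 15 (mod 113)
66·15 = 990 ≡ 86 (mod 113)
46 ≠ 86; the check fails.

reject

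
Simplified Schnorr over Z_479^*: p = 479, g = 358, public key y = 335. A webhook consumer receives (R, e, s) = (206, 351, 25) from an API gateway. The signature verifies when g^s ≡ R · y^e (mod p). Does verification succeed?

g^s mod p:
358^2 = 128164 ≡ 271
358^4 ≡ 271^2 = 73441 ≡ 154
358^8 ≡ 154^2 = 23716 ≡ 245
358^16 ≡ 245^2 = 60025 ≡ 150
25 = 16 + 8 + 1, so 358^25 ≡ 150·245·358 ≡ 286 (mod 479)
R · y^e mod p:
335^2 = 112225 ≡ 139
335^4 ≡ 139^2 = 19321 ≡ 161
335^8 ≡ 161^2 = 25921 ≡ 55
335^16 ≡ 55^2 = 3025 ≡ 151
335^32 ≡ 151^2 = 22801 ≡ 288
335^64 ≡ 288^2 = 82944 ≡ 77
335^128 ≡ 77^2 = 5929 ≡ 181
335^256 ≡ 181^2 = 32761 ≡ 189
351 = 256 + 64 + 16 + 8 + 4 + 2 + 1, so 335^351 ≡ 189·77·151·55·161·139·335 ≡ 113 (mod 479)
206·113 = 23278 ≡ 286 (mod 479)
286 ≡ 286 (mod 479); signature holds.

passes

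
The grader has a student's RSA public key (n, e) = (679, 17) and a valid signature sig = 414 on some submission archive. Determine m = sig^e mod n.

351

Squares mod 679: sig^1≡414, sig^2≡288, sig^4≡106, sig^8≡372, sig^16≡547
17 = 16 + 1, so sig^17 ≡ 547·414 ≡ 351 (mod 679)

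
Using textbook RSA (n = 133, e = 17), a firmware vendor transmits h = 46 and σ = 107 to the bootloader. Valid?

yes

σ^2 ≡ 107^2 = 11449 ≡ 11
σ^4 ≡ 11^2 = 121
σ^8 ≡ 121^2 = 14641 ≡ 11
σ^16 ≡ 11^2 = 121
17 = 16 + 1, so σ^17 ≡ 121·107 ≡ 46 (mod 133)
46 = h, so the signature checks out.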